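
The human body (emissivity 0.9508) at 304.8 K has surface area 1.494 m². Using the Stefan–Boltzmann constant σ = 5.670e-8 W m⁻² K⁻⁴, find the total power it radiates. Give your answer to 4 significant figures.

P ≈ 695.2 W

Area A = 1.494 m².
P = εσAT⁴ = 0.9508 × 5.670×10⁻⁸ × 1.494 × (304.8)⁴ = 695.2 W.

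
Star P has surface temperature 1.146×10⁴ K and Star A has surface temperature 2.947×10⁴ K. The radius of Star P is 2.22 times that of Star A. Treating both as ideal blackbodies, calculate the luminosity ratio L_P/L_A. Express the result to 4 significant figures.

L ∝ R²T⁴, so L_P/L_A = (R_P/R_A)²(T_P/T_A)⁴ = (2.22)² × (1.146×10⁴/2.947×10⁴)⁴ = 4.9284 × 0.0228675 = 0.1127.

L_P/L_A ≈ 0.1127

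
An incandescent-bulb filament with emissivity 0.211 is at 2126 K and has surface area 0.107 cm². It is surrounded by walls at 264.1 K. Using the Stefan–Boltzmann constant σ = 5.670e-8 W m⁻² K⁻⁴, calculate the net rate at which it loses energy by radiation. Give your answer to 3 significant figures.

Area A = 0.107 cm² = 1.07×10⁻⁵ m².
Net radiated power P_net = εσA(T⁴ − T₀⁴) = 0.211×5.670×10⁻⁸×1.07×10⁻⁵×(2126⁴ − 264.1⁴).
T⁴ − T₀⁴ = 2.04293×10¹³ − 4.86490×10⁹ = 2.04244×10¹³ K⁴, so P_net = 2.61 W.

Net loss ≈ 2.61 W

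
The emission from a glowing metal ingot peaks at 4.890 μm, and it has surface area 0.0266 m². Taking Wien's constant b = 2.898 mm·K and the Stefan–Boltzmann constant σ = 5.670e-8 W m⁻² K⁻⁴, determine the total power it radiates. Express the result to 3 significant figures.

Wien's law: T = b/λ_max = 2.898×10⁻³/4.890×10⁻⁶ = 592.638 K.
Area A = 0.0266 m².
Then P = σAT⁴ = 5.670×10⁻⁸×0.0266×(592.638)⁴ = 186 W.

P ≈ 186 W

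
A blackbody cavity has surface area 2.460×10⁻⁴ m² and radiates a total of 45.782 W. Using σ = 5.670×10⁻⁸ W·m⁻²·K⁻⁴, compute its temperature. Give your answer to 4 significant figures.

T ≈ 1346 K

Area A = 2.460×10⁻⁴ m².
P = σAT⁴ ⇒ T = (P/(σA))^(1/4) = (45.782/(5.670×10⁻⁸×2.460×10⁻⁴))^(1/4) = 1346 K.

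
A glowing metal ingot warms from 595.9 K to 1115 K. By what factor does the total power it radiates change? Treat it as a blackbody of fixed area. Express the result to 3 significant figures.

P ∝ T⁴, so P₂/P₁ = (T₂/T₁)⁴ = (1115/595.9)⁴ = (1.87112)⁴ = 12.3.

P₂/P₁ ≈ 12.3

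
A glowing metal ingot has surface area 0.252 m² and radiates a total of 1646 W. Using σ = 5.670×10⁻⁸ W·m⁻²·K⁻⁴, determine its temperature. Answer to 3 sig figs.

Area A = 0.252 m².
P = σAT⁴ ⇒ T = (P/(σA))^(1/4) = (1646/(5.670×10⁻⁸×0.252))^(1/4) = 583 K.

T ≈ 583 K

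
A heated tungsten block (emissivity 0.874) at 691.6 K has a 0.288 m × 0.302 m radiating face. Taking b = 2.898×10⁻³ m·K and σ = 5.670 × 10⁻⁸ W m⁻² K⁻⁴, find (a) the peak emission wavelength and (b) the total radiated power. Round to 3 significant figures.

(a) λ_max = b/T = 2.898×10⁻³/691.6 = 4.190×10⁻⁶ m = 4.19 μm.
Area A = 0.288 × 0.302 = 0.086976 m².
(b) P = εσAT⁴ = 0.874×5.670×10⁻⁸×0.086976×(691.6)⁴ = 986 W.

λ_max ≈ 4.19 μm; P ≈ 986 W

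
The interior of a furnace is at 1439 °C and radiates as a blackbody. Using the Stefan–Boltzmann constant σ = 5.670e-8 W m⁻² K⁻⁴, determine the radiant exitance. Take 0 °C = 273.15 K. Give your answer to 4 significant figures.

I ≈ 4.872×10⁵ W/m²

T = 1439 °C + 273.15 = 1712.15 K.
Stefan–Boltzmann: I = σT⁴ = 5.670×10⁻⁸ × (1712.15)⁴ = 4.872×10⁵ W/m².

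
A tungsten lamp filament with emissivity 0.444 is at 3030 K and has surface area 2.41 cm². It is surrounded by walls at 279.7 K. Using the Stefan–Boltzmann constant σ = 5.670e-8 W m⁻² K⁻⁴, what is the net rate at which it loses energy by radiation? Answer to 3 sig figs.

Net loss ≈ 511 W

Area A = 2.41 cm² = 2.41×10⁻⁴ m².
Net radiated power P_net = εσA(T⁴ − T₀⁴) = 0.444×5.670×10⁻⁸×2.41×10⁻⁴×(3030⁴ − 279.7⁴).
T⁴ − T₀⁴ = 8.42889×10¹³ − 6.12026×10⁹ = 8.42828×10¹³ K⁴, so P_net = 511 W.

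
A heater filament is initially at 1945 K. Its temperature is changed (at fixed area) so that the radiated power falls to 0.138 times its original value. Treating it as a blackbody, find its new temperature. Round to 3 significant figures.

T₂ ≈ 1.19×10³ K

P ∝ T⁴, so T₂/T₁ = (P₂/P₁)^(1/4) = (0.138)^(1/4) = 0.609494.
T₂ = 1945 × 0.609494 = 1.19×10³ K.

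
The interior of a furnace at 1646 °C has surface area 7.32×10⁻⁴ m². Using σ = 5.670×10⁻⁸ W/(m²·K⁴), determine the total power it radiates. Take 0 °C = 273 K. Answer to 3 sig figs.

T = 1646 °C + 273 = 1919 K.
Area A = 7.32×10⁻⁴ m².
P = σAT⁴ = 5.670×10⁻⁸ × 7.32×10⁻⁴ × (1919)⁴ = 563 W.

P ≈ 563 W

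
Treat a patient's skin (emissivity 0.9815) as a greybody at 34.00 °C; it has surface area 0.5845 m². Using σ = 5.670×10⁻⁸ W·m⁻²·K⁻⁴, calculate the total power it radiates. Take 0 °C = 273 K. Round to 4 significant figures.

P ≈ 288.9 W

T = 34.00 °C + 273 = 307.00 K.
Area A = 0.5845 m².
P = εσAT⁴ = 0.9815 × 5.670×10⁻⁸ × 0.5845 × (307.00)⁴ = 288.9 W.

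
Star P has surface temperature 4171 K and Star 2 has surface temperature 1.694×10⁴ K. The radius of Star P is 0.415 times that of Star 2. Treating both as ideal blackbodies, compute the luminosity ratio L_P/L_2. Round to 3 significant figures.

L_P/L_2 ≈ 6.33×10⁻⁴

L ∝ R²T⁴, so L_P/L_2 = (R_P/R_2)²(T_P/T_2)⁴ = (0.415)² × (4171/1.694×10⁴)⁴ = 0.172225 × 3.67542×10⁻³ = 6.33×10⁻⁴.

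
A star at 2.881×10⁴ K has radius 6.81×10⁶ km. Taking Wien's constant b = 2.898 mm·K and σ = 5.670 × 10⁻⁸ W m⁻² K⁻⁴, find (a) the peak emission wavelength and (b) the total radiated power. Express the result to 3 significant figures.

(a) λ_max = b/T = 2.898×10⁻³/2.881×10⁴ = 1.006×10⁻⁷ m = 101 nm.
Surface area A = 4πR² = 4π(6.81×10⁹ m)² = 5.82779×10²⁰ m².
(b) P = σAT⁴ = 5.670×10⁻⁸×5.82779×10²⁰×(2.881×10⁴)⁴ = 2.28×10³¹ W.

λ_max ≈ 101 nm; P ≈ 2.28×10³¹ W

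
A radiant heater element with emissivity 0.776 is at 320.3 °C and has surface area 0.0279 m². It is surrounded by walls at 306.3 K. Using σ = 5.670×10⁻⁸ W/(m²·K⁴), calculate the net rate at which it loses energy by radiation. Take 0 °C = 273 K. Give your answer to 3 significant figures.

Net loss ≈ 141 W

T = 320.3 °C + 273 = 593.3 K.
Area A = 0.0279 m².
Net radiated power P_net = εσA(T⁴ − T₀⁴) = 0.776×5.670×10⁻⁸×0.0279×(593.3⁴ − 306.3⁴).
T⁴ − T₀⁴ = 1.23907×10¹¹ − 8.80213×10⁹ = 1.15105×10¹¹ K⁴, so P_net = 141 W.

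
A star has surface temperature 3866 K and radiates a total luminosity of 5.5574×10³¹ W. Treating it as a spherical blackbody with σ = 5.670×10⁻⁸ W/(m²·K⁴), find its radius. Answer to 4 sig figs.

R ≈ 5.909×10¹¹ m

L = 4πR²σT⁴ ⇒ R = √(L/(4πσT⁴)).
σT⁴ = 1.26657×10⁷ W/m², so R = √(5.5574×10³¹/(4π×1.26657×10⁷)) = 5.909×10¹¹ m.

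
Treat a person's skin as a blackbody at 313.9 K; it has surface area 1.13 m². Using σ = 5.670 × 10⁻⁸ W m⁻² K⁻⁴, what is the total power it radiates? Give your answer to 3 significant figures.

Area A = 1.13 m².
P = σAT⁴ = 5.670×10⁻⁸ × 1.13 × (313.9)⁴ = 622 W.

P ≈ 622 W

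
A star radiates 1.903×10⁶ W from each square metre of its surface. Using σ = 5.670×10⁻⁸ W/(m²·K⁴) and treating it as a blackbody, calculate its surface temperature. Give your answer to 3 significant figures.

T ≈ 2.41×10³ K

I = σT⁴, so T = (I/σ)^(1/4) = (1.903×10⁶/(5.670×10⁻⁸))^(1/4) = 2.41×10³ K.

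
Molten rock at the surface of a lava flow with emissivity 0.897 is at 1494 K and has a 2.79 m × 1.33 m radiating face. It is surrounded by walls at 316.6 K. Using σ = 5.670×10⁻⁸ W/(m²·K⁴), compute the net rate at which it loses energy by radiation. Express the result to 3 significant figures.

Area A = 2.79 × 1.33 = 3.7107 m².
Net radiated power P_net = εσA(T⁴ − T₀⁴) = 0.897×5.670×10⁻⁸×3.7107×(1494⁴ − 316.6⁴).
T⁴ − T₀⁴ = 4.98198×10¹² − 1.00472×10¹⁰ = 4.97193×10¹² K⁴, so P_net = 9.38×10⁵ W.

Net loss ≈ 9.38×10⁵ W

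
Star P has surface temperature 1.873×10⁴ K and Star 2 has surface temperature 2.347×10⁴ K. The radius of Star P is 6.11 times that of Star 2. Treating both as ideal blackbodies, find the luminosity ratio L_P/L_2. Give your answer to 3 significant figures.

L_P/L_2 ≈ 15.1

L ∝ R²T⁴, so L_P/L_2 = (R_P/R_2)²(T_P/T_2)⁴ = (6.11)² × (1.873×10⁴/2.347×10⁴)⁴ = 37.3321 × 0.405601 = 15.1.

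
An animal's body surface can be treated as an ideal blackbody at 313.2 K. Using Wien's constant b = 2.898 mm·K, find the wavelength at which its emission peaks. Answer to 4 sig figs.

Wien's displacement law: λ_max = b/T = (2.898×10⁻³ m·K)/(313.2 K) = 9.2529×10⁻⁶ m.
That is 9.253 μm, in the infrared range.

λ_max ≈ 9.253 μm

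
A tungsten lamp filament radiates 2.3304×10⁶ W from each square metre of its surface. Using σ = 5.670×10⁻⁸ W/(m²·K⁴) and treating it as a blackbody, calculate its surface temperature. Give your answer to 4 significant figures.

I = σT⁴, so T = (I/σ)^(1/4) = (2.3304×10⁶/(5.670×10⁻⁸))^(1/4) = 2532 K.

T ≈ 2532 K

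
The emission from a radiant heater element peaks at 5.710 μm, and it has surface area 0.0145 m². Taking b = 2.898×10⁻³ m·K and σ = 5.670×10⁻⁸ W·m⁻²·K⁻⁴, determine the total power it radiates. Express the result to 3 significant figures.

Wien's law: T = b/λ_max = 2.898×10⁻³/5.710×10⁻⁶ = 507.531 K.
Area A = 0.0145 m².
Then P = σAT⁴ = 5.670×10⁻⁸×0.0145×(507.531)⁴ = 54.6 W.

P ≈ 54.6 W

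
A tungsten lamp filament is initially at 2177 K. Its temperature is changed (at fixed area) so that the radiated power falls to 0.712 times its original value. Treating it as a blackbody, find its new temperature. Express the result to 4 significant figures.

T₂ ≈ 2000 K

P ∝ T⁴, so T₂/T₁ = (P₂/P₁)^(1/4) = (0.712)^(1/4) = 0.918586.
T₂ = 2177 × 0.918586 = 2000 K.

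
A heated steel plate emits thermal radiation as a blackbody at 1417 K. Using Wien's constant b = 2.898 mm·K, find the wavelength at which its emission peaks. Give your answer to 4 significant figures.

Wien's displacement law: λ_max = b/T = (2.898×10⁻³ m·K)/(1417 K) = 2.0452×10⁻⁶ m.
That is 2.045 μm, in the infrared range.

λ_max ≈ 2.045 μm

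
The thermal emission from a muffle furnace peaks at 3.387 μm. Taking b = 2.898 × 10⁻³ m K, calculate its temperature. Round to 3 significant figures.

Wien's law gives T = b/λ_max = (2.898×10⁻³ m·K)/(3.387×10⁻⁶ m) = 856 K.

T ≈ 856 K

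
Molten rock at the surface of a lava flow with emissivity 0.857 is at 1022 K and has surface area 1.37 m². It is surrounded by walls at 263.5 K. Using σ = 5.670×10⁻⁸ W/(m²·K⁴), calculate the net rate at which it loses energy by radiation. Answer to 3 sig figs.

Net loss ≈ 7.23×10⁴ W

Area A = 1.37 m².
Net radiated power P_net = εσA(T⁴ − T₀⁴) = 0.857×5.670×10⁻⁸×1.37×(1022⁴ − 263.5⁴).
T⁴ − T₀⁴ = 1.09095×10¹² − 4.82084×10⁹ = 1.08613×10¹² K⁴, so P_net = 7.23×10⁴ W.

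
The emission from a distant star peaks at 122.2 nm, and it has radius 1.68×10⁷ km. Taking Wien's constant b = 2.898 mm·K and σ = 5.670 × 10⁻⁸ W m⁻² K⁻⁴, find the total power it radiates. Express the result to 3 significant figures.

Wien's law: T = b/λ_max = 2.898×10⁻³/1.222×10⁻⁷ = 23715.2 K.
Surface area A = 4πR² = 4π(1.68×10¹⁰ m)² = 3.54673×10²¹ m².
Then P = σAT⁴ = 5.670×10⁻⁸×3.54673×10²¹×(23715.2)⁴ = 6.36×10³¹ W.

P ≈ 6.36×10³¹ W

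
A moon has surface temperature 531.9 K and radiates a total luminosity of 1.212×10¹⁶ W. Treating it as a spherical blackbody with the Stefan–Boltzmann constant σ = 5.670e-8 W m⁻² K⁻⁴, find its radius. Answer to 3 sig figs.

R ≈ 4.61×10⁵ m

L = 4πR²σT⁴ ⇒ R = √(L/(4πσT⁴)).
σT⁴ = 4538.40 W/m², so R = √(1.212×10¹⁶/(4π×4538.40)) = 4.61×10⁵ m.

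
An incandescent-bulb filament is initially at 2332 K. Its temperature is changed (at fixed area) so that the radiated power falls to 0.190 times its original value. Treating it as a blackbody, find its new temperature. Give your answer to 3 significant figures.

P ∝ T⁴, so T₂/T₁ = (P₂/P₁)^(1/4) = (0.190)^(1/4) = 0.660220.
T₂ = 2332 × 0.660220 = 1.54×10³ K.

T₂ ≈ 1.54×10³ K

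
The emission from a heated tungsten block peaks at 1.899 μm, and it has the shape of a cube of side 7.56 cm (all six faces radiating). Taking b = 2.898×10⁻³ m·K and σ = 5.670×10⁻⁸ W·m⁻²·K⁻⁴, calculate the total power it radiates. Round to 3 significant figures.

P ≈ 1.05×10⁴ W

Wien's law: T = b/λ_max = 2.898×10⁻³/1.899×10⁻⁶ = 1526.07 K.
Area A = 6s² = 6×(0.0756 m)² = 0.0342922 m².
Then P = σAT⁴ = 5.670×10⁻⁸×0.0342922×(1526.07)⁴ = 1.05×10⁴ W.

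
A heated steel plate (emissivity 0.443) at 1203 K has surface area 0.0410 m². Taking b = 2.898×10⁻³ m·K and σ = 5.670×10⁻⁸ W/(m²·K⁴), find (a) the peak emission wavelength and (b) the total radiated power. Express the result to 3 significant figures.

λ_max ≈ 2.41×10³ nm; P ≈ 2.16×10³ W

(a) λ_max = b/T = 2.898×10⁻³/1203 = 2.409×10⁻⁶ m = 2.41×10³ nm.
Area A = 0.0410 m².
(b) P = εσAT⁴ = 0.443×5.670×10⁻⁸×0.0410×(1203)⁴ = 2.16×10³ W.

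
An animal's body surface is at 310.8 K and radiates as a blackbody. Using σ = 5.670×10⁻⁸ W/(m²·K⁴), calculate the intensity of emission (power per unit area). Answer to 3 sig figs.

I ≈ 529 W/m²

Stefan–Boltzmann: I = σT⁴ = 5.670×10⁻⁸ × (310.8)⁴ = 529 W/m².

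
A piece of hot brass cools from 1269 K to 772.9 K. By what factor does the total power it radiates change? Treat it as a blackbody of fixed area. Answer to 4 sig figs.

P₂/P₁ ≈ 0.1376

P ∝ T⁴, so P₂/P₁ = (T₂/T₁)⁴ = (772.9/1269)⁴ = (0.609062)⁴ = 0.1376.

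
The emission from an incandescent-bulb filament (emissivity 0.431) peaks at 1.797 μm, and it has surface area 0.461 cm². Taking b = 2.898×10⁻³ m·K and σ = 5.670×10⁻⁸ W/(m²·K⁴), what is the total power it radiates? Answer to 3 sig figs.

P ≈ 7.62 W

Wien's law: T = b/λ_max = 2.898×10⁻³/1.797×10⁻⁶ = 1612.69 K.
Area A = 0.461 cm² = 4.61×10⁻⁵ m².
Then P = εσAT⁴ = 0.431×5.670×10⁻⁸×4.61×10⁻⁵×(1612.69)⁴ = 7.62 W.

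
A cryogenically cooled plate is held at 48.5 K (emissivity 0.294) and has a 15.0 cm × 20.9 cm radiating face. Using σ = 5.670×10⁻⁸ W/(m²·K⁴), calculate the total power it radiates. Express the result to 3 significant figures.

Area A = 0.150 × 0.209 = 0.03135 m².
P = εσAT⁴ = 0.294 × 5.670×10⁻⁸ × 0.03135 × (48.5)⁴ = 2.89×10⁻³ W.

P ≈ 2.89×10⁻³ W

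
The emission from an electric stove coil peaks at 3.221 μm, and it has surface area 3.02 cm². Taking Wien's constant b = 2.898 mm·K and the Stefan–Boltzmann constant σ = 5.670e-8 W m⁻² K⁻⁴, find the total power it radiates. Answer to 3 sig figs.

Wien's law: T = b/λ_max = 2.898×10⁻³/3.221×10⁻⁶ = 899.721 K.
Area A = 3.02 cm² = 3.02×10⁻⁴ m².
Then P = σAT⁴ = 5.670×10⁻⁸×3.02×10⁻⁴×(899.721)⁴ = 11.2 W.

P ≈ 11.2 W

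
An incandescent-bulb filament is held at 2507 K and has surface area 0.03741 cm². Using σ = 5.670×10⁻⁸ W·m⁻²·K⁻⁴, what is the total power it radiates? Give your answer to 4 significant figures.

P ≈ 8.379 W

Area A = 0.03741 cm² = 3.741×10⁻⁶ m².
P = σAT⁴ = 5.670×10⁻⁸ × 3.741×10⁻⁶ × (2507)⁴ = 8.379 W.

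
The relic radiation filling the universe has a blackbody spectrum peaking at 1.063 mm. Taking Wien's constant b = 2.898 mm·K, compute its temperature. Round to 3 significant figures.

Wien's law gives T = b/λ_max = (2.898×10⁻³ m·K)/(1.063×10⁻³ m) = 2.73 K.

T ≈ 2.73 K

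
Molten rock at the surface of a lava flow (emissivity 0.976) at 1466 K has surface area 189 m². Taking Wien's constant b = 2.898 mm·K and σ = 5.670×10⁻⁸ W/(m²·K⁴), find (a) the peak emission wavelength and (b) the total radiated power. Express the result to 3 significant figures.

(a) λ_max = b/T = 2.898×10⁻³/1466 = 1.977×10⁻⁶ m = 1.98×10³ nm.
Area A = 189 m².
(b) P = εσAT⁴ = 0.976×5.670×10⁻⁸×189×(1466)⁴ = 4.83×10⁷ W.

λ_max ≈ 1.98×10³ nm; P ≈ 4.83×10⁷ W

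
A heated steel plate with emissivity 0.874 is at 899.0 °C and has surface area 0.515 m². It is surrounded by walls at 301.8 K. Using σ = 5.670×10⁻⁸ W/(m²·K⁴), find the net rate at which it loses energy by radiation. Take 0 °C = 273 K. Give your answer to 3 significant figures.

T = 899.0 °C + 273 = 1172.0 K.
Area A = 0.515 m².
Net radiated power P_net = εσA(T⁴ − T₀⁴) = 0.874×5.670×10⁻⁸×0.515×(1172.0⁴ − 301.8⁴).
T⁴ − T₀⁴ = 1.88673×10¹² − 8.29616×10⁹ = 1.87843×10¹² K⁴, so P_net = 4.79×10⁴ W.

Net loss ≈ 4.79×10⁴ W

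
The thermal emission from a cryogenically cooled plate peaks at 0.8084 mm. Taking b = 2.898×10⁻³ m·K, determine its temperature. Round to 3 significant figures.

T ≈ 3.58 K

Wien's law gives T = b/λ_max = (2.898×10⁻³ m·K)/(8.084×10⁻⁴ m) = 3.58 K.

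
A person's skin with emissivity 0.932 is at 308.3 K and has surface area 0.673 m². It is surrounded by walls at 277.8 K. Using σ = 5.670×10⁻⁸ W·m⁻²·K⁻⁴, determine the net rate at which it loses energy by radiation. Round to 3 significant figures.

Net loss ≈ 109 W

Area A = 0.673 m².
Net radiated power P_net = εσA(T⁴ − T₀⁴) = 0.932×5.670×10⁻⁸×0.673×(308.3⁴ − 277.8⁴).
T⁴ − T₀⁴ = 9.03429×10⁹ − 5.95565×10⁹ = 3.07864×10⁹ K⁴, so P_net = 109 W.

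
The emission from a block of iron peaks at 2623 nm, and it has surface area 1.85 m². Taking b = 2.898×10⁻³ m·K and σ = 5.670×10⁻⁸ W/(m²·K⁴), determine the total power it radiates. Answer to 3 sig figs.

Wien's law: T = b/λ_max = 2.898×10⁻³/2.623×10⁻⁶ = 1104.84 K.
Area A = 1.85 m².
Then P = σAT⁴ = 5.670×10⁻⁸×1.85×(1104.84)⁴ = 1.56×10⁵ W.

P ≈ 1.56×10⁵ W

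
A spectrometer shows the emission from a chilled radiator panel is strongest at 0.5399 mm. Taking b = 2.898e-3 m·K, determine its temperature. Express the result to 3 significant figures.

T ≈ 5.37 K

Wien's law gives T = b/λ_max = (2.898×10⁻³ m·K)/(5.399×10⁻⁴ m) = 5.37 K.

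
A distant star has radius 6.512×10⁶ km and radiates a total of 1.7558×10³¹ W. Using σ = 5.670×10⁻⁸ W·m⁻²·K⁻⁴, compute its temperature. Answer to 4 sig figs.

T ≈ 2.761×10⁴ K

Surface area A = 4πR² = 4π(6.512×10⁹ m)² = 5.32891×10²⁰ m².
P = σAT⁴ ⇒ T = (P/(σA))^(1/4) = (1.7558×10³¹/(5.670×10⁻⁸×5.32891×10²⁰))^(1/4) = 2.761×10⁴ K.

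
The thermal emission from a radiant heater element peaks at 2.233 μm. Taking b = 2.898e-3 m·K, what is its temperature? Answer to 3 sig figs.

T ≈ 1.30×10³ K

Wien's law gives T = b/λ_max = (2.898×10⁻³ m·K)/(2.233×10⁻⁶ m) = 1.30×10³ K.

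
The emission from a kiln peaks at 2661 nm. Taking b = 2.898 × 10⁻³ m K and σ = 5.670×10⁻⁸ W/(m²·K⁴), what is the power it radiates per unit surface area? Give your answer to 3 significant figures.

Wien's law: T = b/λ_max = 2.898×10⁻³/2.661×10⁻⁶ = 1089.06 K.
Then I = σT⁴ = 5.670×10⁻⁸×(1089.06)⁴ = 7.98×10⁴ W/m².

I ≈ 7.98×10⁴ W/m²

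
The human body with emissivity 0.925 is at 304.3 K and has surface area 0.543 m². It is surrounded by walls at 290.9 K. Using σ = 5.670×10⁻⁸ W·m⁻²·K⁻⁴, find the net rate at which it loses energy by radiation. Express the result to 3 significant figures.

Area A = 0.543 m².
Net radiated power P_net = εσA(T⁴ − T₀⁴) = 0.925×5.670×10⁻⁸×0.543×(304.3⁴ − 290.9⁴).
T⁴ − T₀⁴ = 8.57448×10⁹ − 7.16102×10⁹ = 1.41346×10⁹ K⁴, so P_net = 40.3 W.

Net loss ≈ 40.3 W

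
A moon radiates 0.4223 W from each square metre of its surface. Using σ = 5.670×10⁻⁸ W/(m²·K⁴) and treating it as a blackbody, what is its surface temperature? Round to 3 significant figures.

I = σT⁴, so T = (I/σ)^(1/4) = (0.4223/(5.670×10⁻⁸))^(1/4) = 52.2 K.

T ≈ 52.2 K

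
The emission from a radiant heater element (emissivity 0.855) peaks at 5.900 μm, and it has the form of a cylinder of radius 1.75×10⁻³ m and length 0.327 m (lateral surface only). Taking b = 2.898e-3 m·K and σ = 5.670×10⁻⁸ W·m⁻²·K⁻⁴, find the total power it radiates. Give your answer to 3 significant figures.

Wien's law: T = b/λ_max = 2.898×10⁻³/5.900×10⁻⁶ = 491.186 K.
Lateral area A = 2πrL = 2π×1.75×10⁻³×0.327 = 3.59555×10⁻³ m².
Then P = εσAT⁴ = 0.855×5.670×10⁻⁸×3.59555×10⁻³×(491.186)⁴ = 10.1 W.

P ≈ 10.1 W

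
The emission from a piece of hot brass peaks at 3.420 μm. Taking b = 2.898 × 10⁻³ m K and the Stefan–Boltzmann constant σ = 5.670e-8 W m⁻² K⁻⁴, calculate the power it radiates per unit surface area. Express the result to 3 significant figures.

Wien's law: T = b/λ_max = 2.898×10⁻³/3.420×10⁻⁶ = 847.368 K.
Then I = σT⁴ = 5.670×10⁻⁸×(847.368)⁴ = 2.92×10⁴ W/m².

I ≈ 2.92×10⁴ W/m²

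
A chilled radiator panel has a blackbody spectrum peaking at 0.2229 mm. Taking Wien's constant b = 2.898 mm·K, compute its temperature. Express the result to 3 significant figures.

Wien's law gives T = b/λ_max = (2.898×10⁻³ m·K)/(2.229×10⁻⁴ m) = 13.0 K.

T ≈ 13.0 K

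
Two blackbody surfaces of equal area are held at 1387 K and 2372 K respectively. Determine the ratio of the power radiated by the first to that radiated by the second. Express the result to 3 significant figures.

P₁/P₂ ≈ 0.117

With equal areas, P₁/P₂ = (T₁/T₂)⁴ = (1387/2372)⁴ = 0.117.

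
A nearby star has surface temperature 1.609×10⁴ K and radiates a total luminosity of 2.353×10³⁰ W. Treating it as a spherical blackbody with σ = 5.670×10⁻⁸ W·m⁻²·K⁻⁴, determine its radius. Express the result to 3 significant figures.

R ≈ 7.02×10⁹ m

L = 4πR²σT⁴ ⇒ R = √(L/(4πσT⁴)).
σT⁴ = 3.80021×10⁹ W/m², so R = √(2.353×10³⁰/(4π×3.80021×10⁹)) = 7.02×10⁹ m.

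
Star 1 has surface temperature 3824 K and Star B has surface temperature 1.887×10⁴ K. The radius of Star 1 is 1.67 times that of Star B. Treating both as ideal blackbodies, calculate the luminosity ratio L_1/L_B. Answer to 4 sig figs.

L_1/L_B ≈ 4.703×10⁻³

L ∝ R²T⁴, so L_1/L_B = (R_1/R_B)²(T_1/T_B)⁴ = (1.67)² × (3824/1.887×10⁴)⁴ = 2.7889 × 1.68649×10⁻³ = 4.703×10⁻³.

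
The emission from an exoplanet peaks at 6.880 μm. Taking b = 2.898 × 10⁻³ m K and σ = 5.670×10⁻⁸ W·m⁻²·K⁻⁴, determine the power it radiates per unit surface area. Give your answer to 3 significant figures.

Wien's law: T = b/λ_max = 2.898×10⁻³/6.880×10⁻⁶ = 421.221 K.
Then I = σT⁴ = 5.670×10⁻⁸×(421.221)⁴ = 1.78×10³ W/m².

I ≈ 1.78×10³ W/m²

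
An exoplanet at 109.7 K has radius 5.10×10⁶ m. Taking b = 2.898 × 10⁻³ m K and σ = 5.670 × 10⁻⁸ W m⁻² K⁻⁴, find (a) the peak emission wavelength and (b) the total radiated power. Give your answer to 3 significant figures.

λ_max ≈ 26.4 μm; P ≈ 2.68×10¹⁵ W

(a) λ_max = b/T = 2.898×10⁻³/109.7 = 2.642×10⁻⁵ m = 26.4 μm.
Surface area A = 4πR² = 4π(5.10×10⁶ m)² = 3.26851×10¹⁴ m².
(b) P = σAT⁴ = 5.670×10⁻⁸×3.26851×10¹⁴×(109.7)⁴ = 2.68×10¹⁵ W.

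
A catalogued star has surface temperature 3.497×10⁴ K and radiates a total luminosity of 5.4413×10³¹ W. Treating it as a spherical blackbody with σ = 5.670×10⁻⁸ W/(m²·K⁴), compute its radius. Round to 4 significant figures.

L = 4πR²σT⁴ ⇒ R = √(L/(4πσT⁴)).
σT⁴ = 8.47941×10¹⁰ W/m², so R = √(5.4413×10³¹/(4π×8.47941×10¹⁰)) = 7.146×10⁹ m.

R ≈ 7.146×10⁹ m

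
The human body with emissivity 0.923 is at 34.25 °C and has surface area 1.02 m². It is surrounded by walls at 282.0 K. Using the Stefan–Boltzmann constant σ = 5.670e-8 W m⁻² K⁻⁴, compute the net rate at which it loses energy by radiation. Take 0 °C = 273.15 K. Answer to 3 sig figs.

T = 34.25 °C + 273.15 = 307.40 K.
Area A = 1.02 m².
Net radiated power P_net = εσA(T⁴ − T₀⁴) = 0.923×5.670×10⁻⁸×1.02×(307.40⁴ − 282.0⁴).
T⁴ − T₀⁴ = 8.92926×10⁹ − 6.32407×10⁹ = 2.60519×10⁹ K⁴, so P_net = 139 W.

Net loss ≈ 139 W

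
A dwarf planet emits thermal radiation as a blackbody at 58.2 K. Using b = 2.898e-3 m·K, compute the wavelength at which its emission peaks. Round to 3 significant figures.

Wien's displacement law: λ_max = b/T = (2.898×10⁻³ m·K)/(58.2 K) = 4.979×10⁻⁵ m.
That is 49.8 μm, in the infrared range.

λ_max ≈ 49.8 μm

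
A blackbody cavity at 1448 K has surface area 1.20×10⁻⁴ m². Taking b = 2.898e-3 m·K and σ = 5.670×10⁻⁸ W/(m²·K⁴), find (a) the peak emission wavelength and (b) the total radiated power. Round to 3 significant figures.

(a) λ_max = b/T = 2.898×10⁻³/1448 = 2.001×10⁻⁶ m = 2.00 μm.
Area A = 1.20×10⁻⁴ m².
(b) P = σAT⁴ = 5.670×10⁻⁸×1.20×10⁻⁴×(1448)⁴ = 29.9 W.

λ_max ≈ 2.00 μm; P ≈ 29.9 W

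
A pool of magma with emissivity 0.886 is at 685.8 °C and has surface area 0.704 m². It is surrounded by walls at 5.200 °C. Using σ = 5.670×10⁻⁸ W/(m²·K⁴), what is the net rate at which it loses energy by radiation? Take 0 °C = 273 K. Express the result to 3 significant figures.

T = 685.8 °C + 273 = 958.8 K.
Surroundings: T = 5.200 °C + 273 = 278.200 K.
Area A = 0.704 m².
Net radiated power P_net = εσA(T⁴ − T₀⁴) = 0.886×5.670×10⁻⁸×0.704×(958.8⁴ − 278.200⁴).
T⁴ − T₀⁴ = 8.45108×10¹¹ − 5.99002×10⁹ = 8.39118×10¹¹ K⁴, so P_net = 2.97×10⁴ W.

Net loss ≈ 2.97×10⁴ W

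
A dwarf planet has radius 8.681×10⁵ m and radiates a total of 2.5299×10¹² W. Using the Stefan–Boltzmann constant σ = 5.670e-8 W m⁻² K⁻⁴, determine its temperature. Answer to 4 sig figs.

T ≈ 46.59 K

Surface area A = 4πR² = 4π(8.681×10⁵ m)² = 9.46999×10¹² m².
P = σAT⁴ ⇒ T = (P/(σA))^(1/4) = (2.5299×10¹²/(5.670×10⁻⁸×9.46999×10¹²))^(1/4) = 46.59 K.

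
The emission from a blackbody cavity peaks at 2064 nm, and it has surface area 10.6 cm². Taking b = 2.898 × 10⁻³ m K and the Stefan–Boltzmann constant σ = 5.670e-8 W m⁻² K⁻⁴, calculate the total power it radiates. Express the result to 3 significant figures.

P ≈ 234 W

Wien's law: T = b/λ_max = 2.898×10⁻³/2.064×10⁻⁶ = 1404.07 K.
Area A = 10.6 cm² = 1.06×10⁻³ m².
Then P = σAT⁴ = 5.670×10⁻⁸×1.06×10⁻³×(1404.07)⁴ = 234 W.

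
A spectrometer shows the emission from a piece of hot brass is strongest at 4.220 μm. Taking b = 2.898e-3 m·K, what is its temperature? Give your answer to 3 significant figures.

Wien's law gives T = b/λ_max = (2.898×10⁻³ m·K)/(4.220×10⁻⁶ m) = 687 K.

T ≈ 687 K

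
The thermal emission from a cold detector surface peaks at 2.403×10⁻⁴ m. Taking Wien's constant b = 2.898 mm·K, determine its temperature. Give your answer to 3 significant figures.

Wien's law gives T = b/λ_max = (2.898×10⁻³ m·K)/(2.403×10⁻⁴ m) = 12.1 K.

T ≈ 12.1 K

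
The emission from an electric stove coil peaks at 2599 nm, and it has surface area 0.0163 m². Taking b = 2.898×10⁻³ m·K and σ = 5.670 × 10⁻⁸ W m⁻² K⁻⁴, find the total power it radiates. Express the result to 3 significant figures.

Wien's law: T = b/λ_max = 2.898×10⁻³/2.599×10⁻⁶ = 1115.04 K.
Area A = 0.0163 m².
Then P = σAT⁴ = 5.670×10⁻⁸×0.0163×(1115.04)⁴ = 1.43×10³ W.

P ≈ 1.43×10³ W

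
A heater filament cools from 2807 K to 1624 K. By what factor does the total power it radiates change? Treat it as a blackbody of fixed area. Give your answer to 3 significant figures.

P ∝ T⁴, so P₂/P₁ = (T₂/T₁)⁴ = (1624/2807)⁴ = (0.578554)⁴ = 0.112.

P₂/P₁ ≈ 0.112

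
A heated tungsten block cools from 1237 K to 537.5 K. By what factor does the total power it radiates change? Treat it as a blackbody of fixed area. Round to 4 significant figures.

P ∝ T⁴, so P₂/P₁ = (T₂/T₁)⁴ = (537.5/1237)⁴ = (0.434519)⁴ = 0.03565.

P₂/P₁ ≈ 0.03565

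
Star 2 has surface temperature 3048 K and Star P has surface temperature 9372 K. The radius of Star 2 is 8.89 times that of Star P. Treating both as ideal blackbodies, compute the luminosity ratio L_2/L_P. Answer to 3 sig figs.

L_2/L_P ≈ 0.884

L ∝ R²T⁴, so L_2/L_P = (R_2/R_P)²(T_2/T_P)⁴ = (8.89)² × (3048/9372)⁴ = 79.0321 × 0.0111874 = 0.884.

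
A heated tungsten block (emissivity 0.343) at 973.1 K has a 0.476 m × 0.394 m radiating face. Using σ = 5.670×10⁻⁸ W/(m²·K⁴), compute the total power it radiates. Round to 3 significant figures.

P ≈ 3.27×10³ W

Area A = 0.476 × 0.394 = 0.187544 m².
P = εσAT⁴ = 0.343 × 5.670×10⁻⁸ × 0.187544 × (973.1)⁴ = 3.27×10³ W.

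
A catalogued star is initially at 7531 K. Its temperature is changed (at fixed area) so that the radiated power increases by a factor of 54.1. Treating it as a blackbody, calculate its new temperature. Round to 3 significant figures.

T₂ ≈ 2.04×10⁴ K

P ∝ T⁴, so T₂/T₁ = (P₂/P₁)^(1/4) = (54.1)^(1/4) = 2.71206.
T₂ = 7531 × 2.71206 = 2.04×10⁴ K.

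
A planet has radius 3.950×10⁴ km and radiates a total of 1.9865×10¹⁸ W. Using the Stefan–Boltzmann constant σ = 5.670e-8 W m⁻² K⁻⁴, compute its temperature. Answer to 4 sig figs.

Surface area A = 4πR² = 4π(3.950×10⁷ m)² = 1.96067×10¹⁶ m².
P = σAT⁴ ⇒ T = (P/(σA))^(1/4) = (1.9865×10¹⁸/(5.670×10⁻⁸×1.96067×10¹⁶))^(1/4) = 205.6 K.

T ≈ 205.6 K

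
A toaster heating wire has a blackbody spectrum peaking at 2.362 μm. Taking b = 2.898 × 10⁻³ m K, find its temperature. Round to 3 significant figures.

T ≈ 1.23×10³ K

Wien's law gives T = b/λ_max = (2.898×10⁻³ m·K)/(2.362×10⁻⁶ m) = 1.23×10³ K.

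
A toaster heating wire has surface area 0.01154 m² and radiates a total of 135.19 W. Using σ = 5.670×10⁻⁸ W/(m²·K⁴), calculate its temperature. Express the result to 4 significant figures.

Area A = 0.01154 m².
P = σAT⁴ ⇒ T = (P/(σA))^(1/4) = (135.19/(5.670×10⁻⁸×0.01154))^(1/4) = 674.2 K.

T ≈ 674.2 K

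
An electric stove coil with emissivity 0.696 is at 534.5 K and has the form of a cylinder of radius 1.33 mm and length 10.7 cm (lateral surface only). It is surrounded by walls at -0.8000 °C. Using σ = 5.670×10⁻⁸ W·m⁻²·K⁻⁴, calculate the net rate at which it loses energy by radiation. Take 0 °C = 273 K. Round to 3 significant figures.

Surroundings: T = -0.8000 °C + 273 = 272.2000 K.
Lateral area A = 2πrL = 2π×1.33×10⁻³×0.107 = 8.94160×10⁻⁴ m².
Net radiated power P_net = εσA(T⁴ − T₀⁴) = 0.696×5.670×10⁻⁸×8.94160×10⁻⁴×(534.5⁴ − 272.2000⁴).
T⁴ − T₀⁴ = 8.16189×10¹⁰ − 5.48975×10⁹ = 7.61292×10¹⁰ K⁴, so P_net = 2.69 W.

Net loss ≈ 2.69 W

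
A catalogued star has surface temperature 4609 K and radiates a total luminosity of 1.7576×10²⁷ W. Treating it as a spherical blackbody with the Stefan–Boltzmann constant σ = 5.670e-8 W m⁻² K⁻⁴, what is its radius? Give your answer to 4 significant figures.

R ≈ 2.338×10⁹ m

L = 4πR²σT⁴ ⇒ R = √(L/(4πσT⁴)).
σT⁴ = 2.55864×10⁷ W/m², so R = √(1.7576×10²⁷/(4π×2.55864×10⁷)) = 2.338×10⁹ m.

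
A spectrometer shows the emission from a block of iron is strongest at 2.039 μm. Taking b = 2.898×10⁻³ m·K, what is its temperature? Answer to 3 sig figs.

T ≈ 1.42×10³ K

Wien's law gives T = b/λ_max = (2.898×10⁻³ m·K)/(2.039×10⁻⁶ m) = 1.42×10³ K.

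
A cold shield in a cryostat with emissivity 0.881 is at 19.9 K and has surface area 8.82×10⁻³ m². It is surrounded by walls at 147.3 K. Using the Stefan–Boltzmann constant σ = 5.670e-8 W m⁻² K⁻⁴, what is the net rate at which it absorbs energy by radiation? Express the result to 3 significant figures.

Net gain ≈ 0.207 W

Area A = 8.82×10⁻³ m².
Net radiated power P_net = εσA(T⁴ − T₀⁴) = 0.881×5.670×10⁻⁸×8.82×10⁻³×(19.9⁴ − 147.3⁴).
T⁴ − T₀⁴ = 1.56824×10⁵ − 4.70772×10⁸ = -4.70615×10⁸ K⁴, so P_net = -0.207 W — negative, meaning a net gain of 0.207 W.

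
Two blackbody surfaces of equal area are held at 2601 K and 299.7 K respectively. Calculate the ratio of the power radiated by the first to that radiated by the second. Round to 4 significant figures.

With equal areas, P₁/P₂ = (T₁/T₂)⁴ = (2601/299.7)⁴ = 5673.

P₁/P₂ ≈ 5673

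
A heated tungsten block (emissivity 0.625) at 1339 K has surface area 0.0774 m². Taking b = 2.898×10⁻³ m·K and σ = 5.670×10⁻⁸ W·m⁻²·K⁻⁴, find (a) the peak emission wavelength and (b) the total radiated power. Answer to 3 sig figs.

(a) λ_max = b/T = 2.898×10⁻³/1339 = 2.164×10⁻⁶ m = 2.16 μm.
Area A = 0.0774 m².
(b) P = εσAT⁴ = 0.625×5.670×10⁻⁸×0.0774×(1339)⁴ = 8.82×10³ W.

λ_max ≈ 2.16 μm; P ≈ 8.82×10³ W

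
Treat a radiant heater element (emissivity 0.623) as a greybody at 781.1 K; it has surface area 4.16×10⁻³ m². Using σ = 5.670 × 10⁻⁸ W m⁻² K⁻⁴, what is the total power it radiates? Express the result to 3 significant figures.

Area A = 4.16×10⁻³ m².
P = εσAT⁴ = 0.623 × 5.670×10⁻⁸ × 4.16×10⁻³ × (781.1)⁴ = 54.7 W.

P ≈ 54.7 W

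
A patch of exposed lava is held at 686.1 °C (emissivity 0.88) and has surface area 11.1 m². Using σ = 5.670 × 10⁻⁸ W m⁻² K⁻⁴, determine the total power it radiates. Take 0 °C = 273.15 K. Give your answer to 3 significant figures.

T = 686.1 °C + 273.15 = 959.25 K.
Area A = 11.1 m².
P = εσAT⁴ = 0.88 × 5.670×10⁻⁸ × 11.1 × (959.25)⁴ = 4.69×10⁵ W.

P ≈ 4.69×10⁵ W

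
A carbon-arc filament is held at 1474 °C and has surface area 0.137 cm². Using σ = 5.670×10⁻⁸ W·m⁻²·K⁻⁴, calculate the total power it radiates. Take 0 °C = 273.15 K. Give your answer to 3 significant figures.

T = 1474 °C + 273.15 = 1747.15 K.
Area A = 0.137 cm² = 1.37×10⁻⁵ m².
P = σAT⁴ = 5.670×10⁻⁸ × 1.37×10⁻⁵ × (1747.15)⁴ = 7.24 W.

P ≈ 7.24 W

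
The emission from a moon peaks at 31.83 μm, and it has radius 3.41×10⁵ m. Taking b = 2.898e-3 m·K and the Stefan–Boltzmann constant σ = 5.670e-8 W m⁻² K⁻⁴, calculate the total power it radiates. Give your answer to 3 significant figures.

P ≈ 5.69×10¹² W

Wien's law: T = b/λ_max = 2.898×10⁻³/3.183×10⁻⁵ = 91.0462 K.
Surface area A = 4πR² = 4π(3.41×10⁵ m)² = 1.46123×10¹² m².
Then P = σAT⁴ = 5.670×10⁻⁸×1.46123×10¹²×(91.0462)⁴ = 5.69×10¹² W.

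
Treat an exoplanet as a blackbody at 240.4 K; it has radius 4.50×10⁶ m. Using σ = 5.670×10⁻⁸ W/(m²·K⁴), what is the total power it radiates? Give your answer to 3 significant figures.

Surface area A = 4πR² = 4π(4.50×10⁶ m)² = 2.54469×10¹⁴ m².
P = σAT⁴ = 5.670×10⁻⁸ × 2.54469×10¹⁴ × (240.4)⁴ = 4.82×10¹⁶ W.

P ≈ 4.82×10¹⁶ W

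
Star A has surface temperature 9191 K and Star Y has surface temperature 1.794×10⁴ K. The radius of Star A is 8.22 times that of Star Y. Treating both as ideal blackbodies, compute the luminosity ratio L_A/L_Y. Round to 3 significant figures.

L ∝ R²T⁴, so L_A/L_Y = (R_A/R_Y)²(T_A/T_Y)⁴ = (8.22)² × (9191/1.794×10⁴)⁴ = 67.5684 × 0.0688908 = 4.65.

L_A/L_Y ≈ 4.65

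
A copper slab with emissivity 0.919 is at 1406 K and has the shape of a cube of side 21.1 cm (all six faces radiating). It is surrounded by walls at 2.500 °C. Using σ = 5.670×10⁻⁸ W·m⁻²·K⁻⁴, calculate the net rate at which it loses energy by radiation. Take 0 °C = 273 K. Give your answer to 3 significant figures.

Surroundings: T = 2.500 °C + 273 = 275.500 K.
Area A = 6s² = 6×(0.211 m)² = 0.267126 m².
Net radiated power P_net = εσA(T⁴ − T₀⁴) = 0.919×5.670×10⁻⁸×0.267126×(1406⁴ − 275.500⁴).
T⁴ − T₀⁴ = 3.90788×10¹² − 5.76085×10⁹ = 3.90212×10¹² K⁴, so P_net = 5.43×10⁴ W.

Net loss ≈ 5.43×10⁴ W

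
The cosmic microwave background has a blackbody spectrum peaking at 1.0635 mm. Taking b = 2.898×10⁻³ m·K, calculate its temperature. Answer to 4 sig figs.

Wien's law gives T = b/λ_max = (2.898×10⁻³ m·K)/(1.0635×10⁻³ m) = 2.725 K.

T ≈ 2.725 K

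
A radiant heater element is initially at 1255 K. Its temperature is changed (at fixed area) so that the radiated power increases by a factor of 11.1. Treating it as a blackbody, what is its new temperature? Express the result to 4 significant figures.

T₂ ≈ 2291 K

P ∝ T⁴, so T₂/T₁ = (P₂/P₁)^(1/4) = (11.1)^(1/4) = 1.82529.
T₂ = 1255 × 1.82529 = 2291 K.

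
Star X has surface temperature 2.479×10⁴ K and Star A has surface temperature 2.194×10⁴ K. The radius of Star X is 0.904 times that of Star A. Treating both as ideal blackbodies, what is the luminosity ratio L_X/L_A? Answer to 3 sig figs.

L ∝ R²T⁴, so L_X/L_A = (R_X/R_A)²(T_X/T_A)⁴ = (0.904)² × (2.479×10⁴/2.194×10⁴)⁴ = 0.817216 × 1.62989 = 1.33.

L_X/L_A ≈ 1.33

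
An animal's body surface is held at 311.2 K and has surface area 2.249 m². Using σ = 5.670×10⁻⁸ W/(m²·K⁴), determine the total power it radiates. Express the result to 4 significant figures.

P ≈ 1196 W

Area A = 2.249 m².
P = σAT⁴ = 5.670×10⁻⁸ × 2.249 × (311.2)⁴ = 1196 W.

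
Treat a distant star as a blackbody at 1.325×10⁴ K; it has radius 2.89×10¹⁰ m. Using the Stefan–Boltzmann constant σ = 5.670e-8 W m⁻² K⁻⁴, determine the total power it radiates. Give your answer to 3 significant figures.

P ≈ 1.83×10³¹ W

Surface area A = 4πR² = 4π(2.89×10¹⁰ m)² = 1.04956×10²² m².
P = σAT⁴ = 5.670×10⁻⁸ × 1.04956×10²² × (1.325×10⁴)⁴ = 1.83×10³¹ W.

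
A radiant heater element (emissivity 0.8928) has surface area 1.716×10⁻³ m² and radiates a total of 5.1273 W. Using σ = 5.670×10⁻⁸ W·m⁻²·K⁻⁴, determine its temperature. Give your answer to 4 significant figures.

Area A = 1.716×10⁻³ m².
P = εσAT⁴ ⇒ T = (P/(εσA))^(1/4) = (5.1273/(0.8928×5.670×10⁻⁸×1.716×10⁻³))^(1/4) = 492.9 K.

T ≈ 492.9 K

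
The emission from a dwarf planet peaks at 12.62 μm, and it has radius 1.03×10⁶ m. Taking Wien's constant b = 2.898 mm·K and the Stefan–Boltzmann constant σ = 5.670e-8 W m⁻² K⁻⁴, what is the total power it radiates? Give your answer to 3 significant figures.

P ≈ 2.10×10¹⁵ W

Wien's law: T = b/λ_max = 2.898×10⁻³/1.262×10⁻⁵ = 229.635 K.
Surface area A = 4πR² = 4π(1.03×10⁶ m)² = 1.33317×10¹³ m².
Then P = σAT⁴ = 5.670×10⁻⁸×1.33317×10¹³×(229.635)⁴ = 2.10×10¹⁵ W.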